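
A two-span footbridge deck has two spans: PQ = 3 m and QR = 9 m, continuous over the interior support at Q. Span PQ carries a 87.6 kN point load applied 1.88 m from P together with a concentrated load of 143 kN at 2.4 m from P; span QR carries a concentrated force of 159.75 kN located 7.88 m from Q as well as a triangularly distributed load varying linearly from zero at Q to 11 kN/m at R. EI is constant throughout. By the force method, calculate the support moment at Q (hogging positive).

Insert a hinge at Q; M_Q is the redundant, and each span becomes simply supported.
Discontinuity in slope at Q on the released structure — sum the simple-span end rotations:
  span PQ: point load 87.6 at a = 1.88: Pab(L + a)/(6LEI) = 50.01/EI
  span PQ: point load 143 at a = 2.4: Pab(L + a)/(6LEI) = 61.78/EI
  span QR: point load 159.75 at a = 7.88: Pab(L + b)/(6LEI) = 264.2/EI
  span QR: triangular load, peak 11: 7w₀L³/(360EI) = 155.9/EI
  relative rotation θ_0 = (111.8 + 420.1)/EI = 531.9/EI
A unit hogging moment at Q produces rotation L₁/(3EI) + L₂/(3EI) = 4/EI.
Compatibility: M_Q·(L₁+L₂)/(3EI) = θ_0, giving M_Q = 133 kN·m (hogging).

M_Q = 133 kN·m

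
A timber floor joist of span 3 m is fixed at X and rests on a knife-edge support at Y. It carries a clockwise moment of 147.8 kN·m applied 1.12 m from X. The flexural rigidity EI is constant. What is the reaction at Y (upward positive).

R_Y = 44.88 kN

Release the roller at Y. Primary structure: cantilever fixed at X.
Downward deflection at the released point Y due to the loads:
  clockwise couple 147.8 at a = 1.12: M₀a(2L − a)/(2EI) = 403.9/EI
Tip deflection under a unit load at Y: L³/(3EI) = 9/EI.
Compatibility at Y: δ_0 − R_Y·δ_{YY} = 0, so R_Y = 403.9/9 = 44.88 kN.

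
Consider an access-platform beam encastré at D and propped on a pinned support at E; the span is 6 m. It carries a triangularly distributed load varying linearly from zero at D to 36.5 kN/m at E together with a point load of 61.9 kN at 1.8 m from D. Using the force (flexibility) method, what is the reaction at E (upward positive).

Take the reaction at E as the redundant and release it; the primary structure is a cantilever fixed at D.
Primary-structure tip deflection at E by superposition:
  triangular load, peak 36.5 at the free end: 11w₀L⁴/(120EI) = 4336/EI
  point load 61.9 at a = 1.8: Pa²(3L − a)/(6EI) = 541.5/EI
  δ_0 = 4878/EI
Tip deflection under a unit load at E: L³/(3EI) = 72/EI.
The prop prevents deflection at E: R_E = δ_0/δ_{EE} = 4878/72 = 67.75 kN.

R_E = 67.75 kN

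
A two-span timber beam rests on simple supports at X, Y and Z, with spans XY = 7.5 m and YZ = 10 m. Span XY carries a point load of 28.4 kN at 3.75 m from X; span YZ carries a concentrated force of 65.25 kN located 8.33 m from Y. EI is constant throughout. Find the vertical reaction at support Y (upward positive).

Release continuity at Y by inserting a hinge; the redundant is the internal moment M_Y. The primary structure is two simply-supported spans XY and YZ.
End slopes at the hinge Y, treating each span as simply supported:
  span XY: point load 28.4 at a = 3.75: Pab(L + a)/(6LEI) = 99.84/EI
  span YZ: point load 65.25 at a = 8.33: Pab(L + b)/(6LEI) = 176.5/EI
  relative rotation θ_0 = (99.84 + 176.5)/EI = 276.4/EI
A unit hogging moment at Y produces rotation L₁/(3EI) + L₂/(3EI) = 5.833/EI.
Slope continuity at Y: θ_0 = M_Y·5.833/EI, so M_Y = 276.4/5.833 = 47.38 kN·m (hogging).
Span XY, ΣM about X with M_Y applied at Y: R_Y^{XY}·7.5 = 106.5 + 47.38, so R_Y^{XY} = 20.52 kN and R_X = 28.4 − 20.52 = 7.882 kN.
Span YZ, ΣM about Z: R_Y^{YZ}·10 = 109 + 47.38, so R_Y^{YZ} = 15.63 kN and R_Z = 65.25 − 15.63 = 49.62 kN.
R_Y = 20.52 + 15.63 = 36.15 kN.

R_Y = 36.15 kN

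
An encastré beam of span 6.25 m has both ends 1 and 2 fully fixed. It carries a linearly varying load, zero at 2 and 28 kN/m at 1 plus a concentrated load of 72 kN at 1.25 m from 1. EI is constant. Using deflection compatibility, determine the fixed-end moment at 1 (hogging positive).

M_1 = 112.3 kN·m

Release both end moments; the primary structure is a simply-supported span 12 with redundants M_1 and M_2.
End rotations of the released simple span under the applied load (×1/EI):
  at 1: triangular load, peak 28: w₀L³/(45EI) = 151.9/EI
  at 2: triangular load, peak 28: 7w₀L³/(360EI) = 132.9/EI
  at 1: point load 72 at a = 1.25: Pab(L + b)/(6LEI) = 135/EI
  at 2: point load 72 at a = 1.25: Pab(L + a)/(6LEI) = 90/EI
  θ_10 = 286.9/EI,  θ_20 = 222.9/EI
Flexibility coefficients: a unit moment at one end gives L/(3EI) there and L/(6EI) at the far end, so f₁₁ = f₂₂ = 2.083/EI and f₁₂ = f₂₁ = 1.042/EI.
Compatibility — zero rotation at each built-in end:
  2.083 M_1 + 1.042 M_2 = 286.9
  1.042 M_1 + 2.083 M_2 = 222.9
Solving the pair gives M_1 = 112.3 kN·m and M_2 = 50.86 kN·m (hogging).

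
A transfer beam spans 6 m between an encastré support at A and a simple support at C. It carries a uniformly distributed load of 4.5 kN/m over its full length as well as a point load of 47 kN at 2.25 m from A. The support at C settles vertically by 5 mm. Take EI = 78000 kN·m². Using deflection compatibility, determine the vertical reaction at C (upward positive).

Take the reaction at C as the redundant and release it; the primary structure is a cantilever fixed at A.
Primary-structure tip deflection at C by superposition:
  UDL 4.5: wL⁴/(8EI) = 729/EI
  point load 47 at a = 2.25: Pa²(3L − a)/(6EI) = 624.6/EI
  δ_0 = 1354/EI
Tip deflection under a unit load at C: L³/(3EI) = 72/EI.
With EI = 78000 kN·m²: δ_0 = 0.017354 m and δ_{CC} = 0.000923 m/kN.
Compatibility — the beam at C must follow the support down by 0.005 m: δ_0 − R_C·δ_{CC} = 0.005, so R_C = (0.017354 − 0.005)/0.000923 = 13.38 kN.

R_C = 13.38 kN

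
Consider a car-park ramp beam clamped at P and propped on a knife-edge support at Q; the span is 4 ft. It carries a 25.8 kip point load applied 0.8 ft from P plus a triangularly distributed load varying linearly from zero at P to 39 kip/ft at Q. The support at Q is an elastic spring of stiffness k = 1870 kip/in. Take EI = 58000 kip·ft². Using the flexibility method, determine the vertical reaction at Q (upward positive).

R_Q = 39.55 kip

Choose R_Q as the redundant. The primary structure is the cantilever fixed at P.
Primary-structure tip deflection at Q by superposition:
  point load 25.8 at a = 0.8: Pa²(3L − a)/(6EI) = 30.82/EI
  triangular load, peak 39 at the free end: 11w₀L⁴/(120EI) = 915.2/EI
  δ_0 = 946/EI
Flexibility coefficient — unit upward force at Q: δ_{QQ} = L³/(3EI) = 21.33/EI.
With EI = 58000 kip·ft²: δ_0 = 0.016311 ft and δ_{QQ} = 0.000368 ft/kip.
Compatibility — the spring shortens by R_Q/k under the reaction it provides: δ_0 − R_Q·δ_{QQ} = R_Q/k. With 1/k = 1/(1870×12) ft/kip = 0.000045 ft/kip, R_Q = δ_0 / (δ_{QQ} + 1/k) = 0.016311 / (0.000368 + 0.000045) = 39.55 kip.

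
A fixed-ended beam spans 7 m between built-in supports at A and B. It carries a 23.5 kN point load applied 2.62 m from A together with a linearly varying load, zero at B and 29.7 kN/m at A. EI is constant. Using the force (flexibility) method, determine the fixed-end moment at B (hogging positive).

M_B = 62.93 kN·m

Take the two fixed-end moments M_A, M_B as redundants; the released structure is the simple span AB.
End rotations of the released simple span under the applied load (×1/EI):
  at A: point load 23.5 at a = 2.62: Pab(L + b)/(6LEI) = 73.07/EI
  at B: point load 23.5 at a = 2.62: Pab(L + a)/(6LEI) = 61.77/EI
  at A: triangular load, peak 29.7: w₀L³/(45EI) = 226.4/EI
  at B: triangular load, peak 29.7: 7w₀L³/(360EI) = 198.1/EI
  θ_A0 = 299.4/EI,  θ_B0 = 259.9/EI
Flexibility coefficients: a unit moment at one end gives L/(3EI) there and L/(6EI) at the far end, so f₁₁ = f₂₂ = 2.333/EI and f₁₂ = f₂₁ = 1.167/EI.
Compatibility — zero rotation at each built-in end:
  2.333 M_A + 1.167 M_B = 299.4
  1.167 M_A + 2.333 M_B = 259.9
Solving the pair gives M_A = 96.87 kN·m and M_B = 62.93 kN·m (hogging).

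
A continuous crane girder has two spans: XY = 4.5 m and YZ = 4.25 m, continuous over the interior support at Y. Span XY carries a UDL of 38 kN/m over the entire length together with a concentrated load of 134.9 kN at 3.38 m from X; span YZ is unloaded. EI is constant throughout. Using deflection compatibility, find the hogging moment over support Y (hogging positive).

Take M_Y as the redundant. Released structure: two simple spans XY and YZ with a hinge at Y.
End slopes at the hinge Y, treating each span as simply supported:
  span XY: UDL 38: wL³/(24EI) = 144.3/EI
  span XY: point load 134.9 at a = 3.38: Pab(L + a)/(6LEI) = 149/EI
  relative rotation θ_0 = (293.3 + 0)/EI = 293.3/EI
A unit hogging moment at Y produces rotation L₁/(3EI) + L₂/(3EI) = 2.917/EI.
Compatibility: M_Y·(L₁+L₂)/(3EI) = θ_0, giving M_Y = 100.6 kN·m (hogging).

M_Y = 100.6 kN·m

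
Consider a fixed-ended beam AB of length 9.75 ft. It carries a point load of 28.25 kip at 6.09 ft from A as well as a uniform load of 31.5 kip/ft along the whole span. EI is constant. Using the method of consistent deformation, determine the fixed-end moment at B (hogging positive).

Release both end moments; the primary structure is a simply-supported span AB with redundants M_A and M_B.
On the primary (simply-supported) span, the end slopes from the loading are:
  at A: point load 28.25 at a = 6.09: Pab(L + b)/(6LEI) = 144.3/EI
  at B: point load 28.25 at a = 6.09: Pab(L + a)/(6LEI) = 170.5/EI
  at A: UDL 31.5: wL³/(24EI) = 1217/EI
  at B: UDL 31.5: wL³/(24EI) = 1217/EI
  θ_A0 = 1361/EI,  θ_B0 = 1387/EI
Flexibility coefficients: a unit moment at one end gives L/(3EI) there and L/(6EI) at the far end, so f₁₁ = f₂₂ = 3.25/EI and f₁₂ = f₂₁ = 1.625/EI.
Compatibility — zero rotation at each built-in end:
  3.25 M_A + 1.625 M_B = 1361
  1.625 M_A + 3.25 M_B = 1387
Solving the pair gives M_A = 273.8 kip·ft and M_B = 289.9 kip·ft (hogging).

M_B = 289.9 kip·ft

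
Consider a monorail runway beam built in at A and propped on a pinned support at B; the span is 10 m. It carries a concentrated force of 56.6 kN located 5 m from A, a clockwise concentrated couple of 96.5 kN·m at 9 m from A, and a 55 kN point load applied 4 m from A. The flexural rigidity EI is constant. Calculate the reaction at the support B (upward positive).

Remove the prop at B; the released (primary) structure is a cantilever built in at A.
Primary-structure tip deflection at B by superposition:
  point load 56.6 at a = 5: Pa²(3L − a)/(6EI) = 5896/EI
  clockwise couple 96.5 at a = 9: M₀a(2L − a)/(2EI) = 4777/EI
  point load 55 at a = 4: Pa²(3L − a)/(6EI) = 3813/EI
  δ_0 = 14486/EI
Flexibility coefficient — unit upward force at B: δ_{BB} = L³/(3EI) = 333.3/EI.
Compatibility at B: δ_0 − R_B·δ_{BB} = 0, so R_B = 14486/333.3 = 43.46 kN.

R_B = 43.46 kN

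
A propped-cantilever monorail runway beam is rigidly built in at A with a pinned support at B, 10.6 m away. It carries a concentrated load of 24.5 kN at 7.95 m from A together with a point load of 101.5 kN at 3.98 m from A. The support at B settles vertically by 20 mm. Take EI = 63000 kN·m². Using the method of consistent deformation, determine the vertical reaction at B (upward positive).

R_B = 31.11 kN

Take the reaction at B as the redundant and release it; the primary structure is a cantilever fixed at A.
Primary-structure tip deflection at B by superposition:
  point load 24.5 at a = 7.95: Pa²(3L − a)/(6EI) = 6155/EI
  point load 101.5 at a = 3.98: Pa²(3L − a)/(6EI) = 7455/EI
  δ_0 = 13610/EI
Tip deflection under a unit load at B: L³/(3EI) = 397/EI.
With EI = 63000 kN·m²: δ_0 = 0.21603 m and δ_{BB} = 0.006302 m/kN.
Compatibility — the beam at B must follow the support down by 0.02 m: δ_0 − R_B·δ_{BB} = 0.02, so R_B = (0.21603 − 0.02)/0.006302 = 31.11 kN.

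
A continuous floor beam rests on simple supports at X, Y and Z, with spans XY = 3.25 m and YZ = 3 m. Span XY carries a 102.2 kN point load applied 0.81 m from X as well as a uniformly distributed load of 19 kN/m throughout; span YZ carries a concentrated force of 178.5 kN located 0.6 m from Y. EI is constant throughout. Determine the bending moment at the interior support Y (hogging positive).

M_Y = 70.24 kN·m

Insert a hinge at Y; M_Y is the redundant, and each span becomes simply supported.
Rotations at Y on the released spans (each span's end-slope, ×1/EI):
  span XY: point load 102.2 at a = 0.81: Pab(L + a)/(6LEI) = 42.05/EI
  span XY: UDL 19: wL³/(24EI) = 27.18/EI
  span YZ: point load 178.5 at a = 0.6: Pab(L + b)/(6LEI) = 77.11/EI
  relative rotation θ_0 = (69.23 + 77.11)/EI = 146.3/EI
A unit hogging moment at Y produces rotation L₁/(3EI) + L₂/(3EI) = 2.083/EI.
Slope continuity at Y: θ_0 = M_Y·2.083/EI, so M_Y = 146.3/2.083 = 70.24 kN·m (hogging).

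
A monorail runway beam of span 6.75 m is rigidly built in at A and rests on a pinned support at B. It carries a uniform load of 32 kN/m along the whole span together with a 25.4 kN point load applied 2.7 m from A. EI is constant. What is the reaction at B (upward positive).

Take the reaction at B as the redundant and release it; the primary structure is a cantilever fixed at A.
Free-end deflection of the primary structure under the applied loading (downward +):
  UDL 32: wL⁴/(8EI) = 8304/EI
  point load 25.4 at a = 2.7: Pa²(3L − a)/(6EI) = 541.6/EI
  δ_0 = 8845/EI
Tip deflection under a unit load at B: L³/(3EI) = 102.5/EI.
Compatibility at B: δ_0 − R_B·δ_{BB} = 0, so R_B = 8845/102.5 = 86.28 kN.

R_B = 86.28 kN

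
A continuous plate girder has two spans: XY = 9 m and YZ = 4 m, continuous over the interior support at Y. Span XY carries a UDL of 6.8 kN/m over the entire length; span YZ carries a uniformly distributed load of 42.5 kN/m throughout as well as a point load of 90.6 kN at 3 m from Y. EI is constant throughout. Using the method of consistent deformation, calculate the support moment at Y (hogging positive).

M_Y = 86.89 kN·m

Release continuity at Y by inserting a hinge; the redundant is the internal moment M_Y. The primary structure is two simply-supported spans XY and YZ.
Discontinuity in slope at Y on the released structure — sum the simple-span end rotations:
  span XY: UDL 6.8: wL³/(24EI) = 206.6/EI
  span YZ: UDL 42.5: wL³/(24EI) = 113.3/EI
  span YZ: point load 90.6 at a = 3: Pab(L + b)/(6LEI) = 56.62/EI
  relative rotation θ_0 = (206.6 + 170)/EI = 376.5/EI
A unit hogging moment at Y produces rotation L₁/(3EI) + L₂/(3EI) = 4.333/EI.
Compatibility: M_Y·(L₁+L₂)/(3EI) = θ_0, giving M_Y = 86.89 kN·m (hogging).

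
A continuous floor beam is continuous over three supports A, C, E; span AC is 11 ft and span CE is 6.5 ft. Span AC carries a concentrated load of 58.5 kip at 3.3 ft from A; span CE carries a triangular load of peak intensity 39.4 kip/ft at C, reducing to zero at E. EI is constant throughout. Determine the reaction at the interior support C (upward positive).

R_C = 126.5 kip

Release continuity at C by inserting a hinge; the redundant is the internal moment M_C. The primary structure is two simply-supported spans AC and CE.
End slopes at the hinge C, treating each span as simply supported:
  span AC: point load 58.5 at a = 3.3: Pab(L + a)/(6LEI) = 322.1/EI
  span CE: triangular load, peak 39.4: w₀L³/(45EI) = 240.4/EI
  relative rotation θ_0 = (322.1 + 240.4)/EI = 562.5/EI
A unit hogging moment at C produces rotation L₁/(3EI) + L₂/(3EI) = 5.833/EI.
Slope continuity at C: θ_0 = M_C·5.833/EI, so M_C = 562.5/5.833 = 96.43 kip·ft (hogging).
Span AC, ΣM about A with M_C applied at C: R_C^{AC}·11 = 193.1 + 96.43, so R_C^{AC} = 26.32 kip and R_A = 58.5 − 26.32 = 32.18 kip.
Span CE, ΣM about E: R_C^{CE}·6.5 = 554.9 + 96.43, so R_C^{CE} = 100.2 kip and R_E = 128.1 − 100.2 = 27.85 kip.
R_C = 26.32 + 100.2 = 126.5 kip.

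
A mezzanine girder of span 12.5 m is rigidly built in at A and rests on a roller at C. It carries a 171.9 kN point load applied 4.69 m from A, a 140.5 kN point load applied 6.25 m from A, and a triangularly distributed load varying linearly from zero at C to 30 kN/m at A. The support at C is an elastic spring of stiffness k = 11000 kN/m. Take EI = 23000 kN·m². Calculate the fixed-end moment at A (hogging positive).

M_A = 1056 kN·m

Release the roller at C. Primary structure: cantilever fixed at A.
Free-end deflection of the primary structure under the applied loading (downward +):
  point load 171.9 at a = 4.69: Pa²(3L − a)/(6EI) = 20676/EI
  point load 140.5 at a = 6.25: Pa²(3L − a)/(6EI) = 28585/EI
  triangular load, peak 30 at the fixed end: w₀L⁴/(30EI) = 24414/EI
  δ_0 = 73675/EI
Flexibility coefficient — unit upward force at C: δ_{CC} = L³/(3EI) = 651/EI.
With EI = 23000 kN·m²: δ_0 = 3.2033 m and δ_{CC} = 0.028306 m/kN.
Compatibility — the spring shortens by R_C/k under the reaction it provides: δ_0 − R_C·δ_{CC} = R_C/k. With 1/k = 0.000091 m/kN, R_C = δ_0 / (δ_{CC} + 1/k) = 3.2033 / (0.028306 + 0.000091) = 112.8 kN.
Moment equilibrium about A: M_A = Σ(load moments about A) − R_C·L = 2466 − 112.8×12.5 = 1056 kN·m.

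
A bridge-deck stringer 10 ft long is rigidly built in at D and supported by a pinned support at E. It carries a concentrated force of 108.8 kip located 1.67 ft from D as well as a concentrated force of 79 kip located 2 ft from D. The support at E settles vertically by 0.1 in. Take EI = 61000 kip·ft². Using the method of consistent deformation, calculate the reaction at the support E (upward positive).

R_E = 7.197 kip

Remove the prop at E; the released (primary) structure is a cantilever built in at D.
Free-end deflection of the primary structure under the applied loading (downward +):
  point load 108.8 at a = 1.67: Pa²(3L − a)/(6EI) = 1433/EI
  point load 79 at a = 2: Pa²(3L − a)/(6EI) = 1475/EI
  δ_0 = 2907/EI
Flexibility coefficient — unit upward force at E: δ_{EE} = L³/(3EI) = 333.3/EI.
With EI = 61000 kip·ft²: δ_0 = 0.047662 ft and δ_{EE} = 0.005464 ft/kip.
Compatibility — the beam at E must follow the support down by 0.008333 ft: δ_0 − R_E·δ_{EE} = 0.008333, so R_E = (0.047662 − 0.008333)/0.005464 = 7.197 kip.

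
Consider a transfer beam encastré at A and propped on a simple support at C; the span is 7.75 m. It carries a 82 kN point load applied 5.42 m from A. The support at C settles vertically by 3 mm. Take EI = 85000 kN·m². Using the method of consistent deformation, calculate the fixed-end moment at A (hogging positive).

M_A = 99.63 kN·m

Release the roller at C. Primary structure: cantilever fixed at A.
Deflection at C on the released cantilever, summing each load's contribution:
  point load 82 at a = 5.42: Pa²(3L − a)/(6EI) = 7158/EI
Flexibility coefficient — unit upward force at C: δ_{CC} = L³/(3EI) = 155.2/EI.
With EI = 85000 kN·m²: δ_0 = 0.084216 m and δ_{CC} = 0.001825 m/kN.
Compatibility — the beam at C must follow the support down by 0.003 m: δ_0 − R_C·δ_{CC} = 0.003, so R_C = (0.084216 − 0.003)/0.001825 = 44.49 kN.
Moment equilibrium about A: M_A = Σ(load moments about A) − R_C·L = 444.4 − 44.49×7.75 = 99.63 kN·m.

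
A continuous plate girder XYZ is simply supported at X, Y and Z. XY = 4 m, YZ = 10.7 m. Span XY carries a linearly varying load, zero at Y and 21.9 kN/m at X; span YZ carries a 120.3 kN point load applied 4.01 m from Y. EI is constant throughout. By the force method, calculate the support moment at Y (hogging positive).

M_Y = 184 kN·m

Insert a hinge at Y; M_Y is the redundant, and each span becomes simply supported.
End slopes at the hinge Y, treating each span as simply supported:
  span XY: triangular load, peak 21.9: 7w₀L³/(360EI) = 27.25/EI
  span YZ: point load 120.3 at a = 4.01: Pab(L + b)/(6LEI) = 874.2/EI
  relative rotation θ_0 = (27.25 + 874.2)/EI = 901.4/EI
A unit hogging moment at Y produces rotation L₁/(3EI) + L₂/(3EI) = 4.9/EI.
Slope continuity at Y: θ_0 = M_Y·4.9/EI, so M_Y = 901.4/4.9 = 184 kN·m (hogging).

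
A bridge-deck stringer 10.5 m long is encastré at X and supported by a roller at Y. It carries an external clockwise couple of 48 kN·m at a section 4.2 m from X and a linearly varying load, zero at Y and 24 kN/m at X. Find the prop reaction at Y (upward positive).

Take the reaction at Y as the redundant and release it; the primary structure is a cantilever fixed at X.
Downward deflection at the released point Y due to the loads:
  clockwise couple 48 at a = 4.2: M₀a(2L − a)/(2EI) = 1693/EI
  triangular load, peak 24 at the fixed end: w₀L⁴/(30EI) = 9724/EI
  δ_0 = 11417/EI
Tip deflection under a unit load at Y: L³/(3EI) = 385.9/EI.
Compatibility at Y: δ_0 − R_Y·δ_{YY} = 0, so R_Y = 11417/385.9 = 29.59 kN.

R_Y = 29.59 kN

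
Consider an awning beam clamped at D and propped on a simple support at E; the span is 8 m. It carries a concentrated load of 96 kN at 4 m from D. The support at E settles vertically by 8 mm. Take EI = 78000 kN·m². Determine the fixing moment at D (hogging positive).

M_D = 173.2 kN·m

Choose R_E as the redundant. The primary structure is the cantilever fixed at D.
Primary-structure tip deflection at E by superposition:
  point load 96 at a = 4: Pa²(3L − a)/(6EI) = 5120/EI
Tip deflection under a unit load at E: L³/(3EI) = 170.7/EI.
With EI = 78000 kN·m²: δ_0 = 0.065641 m and δ_{EE} = 0.002188 m/kN.
Compatibility — the beam at E must follow the support down by 0.008 m: δ_0 − R_E·δ_{EE} = 0.008, so R_E = (0.065641 − 0.008)/0.002188 = 26.34 kN.
Moment equilibrium about D: M_D = Σ(load moments about D) − R_E·L = 384 − 26.34×8 = 173.2 kN·m.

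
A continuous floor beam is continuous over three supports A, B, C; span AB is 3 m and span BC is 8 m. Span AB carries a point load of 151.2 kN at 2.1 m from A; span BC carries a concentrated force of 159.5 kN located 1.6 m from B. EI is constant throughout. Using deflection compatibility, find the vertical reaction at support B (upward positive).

R_B = 304.8 kN

Take M_B as the redundant. Released structure: two simple spans AB and BC with a hinge at B.
Discontinuity in slope at B on the released structure — sum the simple-span end rotations:
  span AB: point load 151.2 at a = 2.1: Pab(L + a)/(6LEI) = 80.97/EI
  span BC: point load 159.5 at a = 1.6: Pab(L + b)/(6LEI) = 490/EI
  relative rotation θ_0 = (80.97 + 490)/EI = 571/EI
A unit hogging moment at B produces rotation L₁/(3EI) + L₂/(3EI) = 3.667/EI.
Compatibility: M_B·(L₁+L₂)/(3EI) = θ_0, giving M_B = 155.7 kN·m (hogging).
Span AB, ΣM about A with M_B applied at B: R_B^{AB}·3 = 317.5 + 155.7, so R_B^{AB} = 157.7 kN and R_A = 151.2 − 157.7 = -6.545 kN.
Span BC, ΣM about C: R_B^{BC}·8 = 1021 + 155.7, so R_B^{BC} = 147.1 kN and R_C = 159.5 − 147.1 = 12.44 kN.
R_B = 157.7 + 147.1 = 304.8 kN.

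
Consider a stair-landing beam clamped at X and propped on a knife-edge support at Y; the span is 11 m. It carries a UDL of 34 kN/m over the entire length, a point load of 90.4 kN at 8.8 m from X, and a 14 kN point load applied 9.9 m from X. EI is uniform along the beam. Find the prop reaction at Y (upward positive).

R_Y = 215.8 kN

Release the roller at Y. Primary structure: cantilever fixed at X.
Free-end deflection of the primary structure under the applied loading (downward +):
  UDL 34: wL⁴/(8EI) = 62224/EI
  point load 90.4 at a = 8.8: Pa²(3L − a)/(6EI) = 28236/EI
  point load 14 at a = 9.9: Pa²(3L − a)/(6EI) = 5283/EI
  δ_0 = 95743/EI
Tip deflection under a unit load at Y: L³/(3EI) = 443.7/EI.
The prop prevents deflection at Y: R_Y = δ_0/δ_{YY} = 95743/443.7 = 215.8 kN.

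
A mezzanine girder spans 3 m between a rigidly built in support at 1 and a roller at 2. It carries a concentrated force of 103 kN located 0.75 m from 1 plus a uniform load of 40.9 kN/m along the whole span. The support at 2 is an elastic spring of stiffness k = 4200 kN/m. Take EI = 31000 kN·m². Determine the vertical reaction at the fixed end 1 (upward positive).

R_1 = 195.6 kN

Remove the prop at 2; the released (primary) structure is a cantilever built in at 1.
Free-end deflection of the primary structure under the applied loading (downward +):
  point load 103 at a = 0.75: Pa²(3L − a)/(6EI) = 79.66/EI
  UDL 40.9: wL⁴/(8EI) = 414.1/EI
  δ_0 = 493.8/EI
Tip deflection under a unit load at 2: L³/(3EI) = 9/EI.
With EI = 31000 kN·m²: δ_0 = 0.015928 m and δ_{22} = 0.00029 m/kN.
Compatibility — the spring shortens by R_2/k under the reaction it provides: δ_0 − R_2·δ_{22} = R_2/k. With 1/k = 0.000238 m/kN, R_2 = δ_0 / (δ_{22} + 1/k) = 0.015928 / (0.00029 + 0.000238) = 30.14 kN.
Vertical equilibrium: R_1 = ΣP − R_2 = 225.7 − 30.14 = 195.6 kN.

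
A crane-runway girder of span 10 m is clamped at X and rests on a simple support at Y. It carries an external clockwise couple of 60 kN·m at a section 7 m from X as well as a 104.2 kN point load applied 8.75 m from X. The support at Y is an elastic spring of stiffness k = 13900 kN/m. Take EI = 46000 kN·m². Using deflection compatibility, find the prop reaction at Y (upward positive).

Release the roller at Y. Primary structure: cantilever fixed at X.
Primary-structure tip deflection at Y by superposition:
  clockwise couple 60 at a = 7: M₀a(2L − a)/(2EI) = 2730/EI
  point load 104.2 at a = 8.75: Pa²(3L − a)/(6EI) = 28255/EI
  δ_0 = 30985/EI
Tip deflection under a unit load at Y: L³/(3EI) = 333.3/EI.
With EI = 46000 kN·m²: δ_0 = 0.67358 m and δ_{YY} = 0.007246 m/kN.
Compatibility — the spring shortens by R_Y/k under the reaction it provides: δ_0 − R_Y·δ_{YY} = R_Y/k. With 1/k = 0.000072 m/kN, R_Y = δ_0 / (δ_{YY} + 1/k) = 0.67358 / (0.007246 + 0.000072) = 92.04 kN.

R_Y = 92.04 kN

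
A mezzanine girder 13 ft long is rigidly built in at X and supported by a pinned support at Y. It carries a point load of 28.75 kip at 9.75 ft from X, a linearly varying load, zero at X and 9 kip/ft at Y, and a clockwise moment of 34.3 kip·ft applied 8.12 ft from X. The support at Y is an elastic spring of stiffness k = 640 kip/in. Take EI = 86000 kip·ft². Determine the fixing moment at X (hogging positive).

Release the roller at Y. Primary structure: cantilever fixed at X.
Free-end deflection of the primary structure under the applied loading (downward +):
  point load 28.75 at a = 9.75: Pa²(3L − a)/(6EI) = 13324/EI
  triangular load, peak 9 at the free end: 11w₀L⁴/(120EI) = 23563/EI
  clockwise couple 34.3 at a = 8.12: M₀a(2L − a)/(2EI) = 2490/EI
  δ_0 = 39376/EI
Tip deflection under a unit load at Y: L³/(3EI) = 732.3/EI.
With EI = 86000 kip·ft²: δ_0 = 0.45786 ft and δ_{YY} = 0.008516 ft/kip.
Compatibility — the spring shortens by R_Y/k under the reaction it provides: δ_0 − R_Y·δ_{YY} = R_Y/k. With 1/k = 1/(640×12) ft/kip = 0.00013 ft/kip, R_Y = δ_0 / (δ_{YY} + 1/k) = 0.45786 / (0.008516 + 0.00013) = 52.96 kip.
Moment equilibrium about X: M_X = Σ(load moments about X) − R_Y·L = 821.6 − 52.96×13 = 133.2 kip·ft.

M_X = 133.2 kip·ft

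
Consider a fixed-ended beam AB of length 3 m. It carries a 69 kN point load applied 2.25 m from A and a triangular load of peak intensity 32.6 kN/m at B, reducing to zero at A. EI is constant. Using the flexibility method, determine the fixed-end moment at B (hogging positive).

M_B = 43.78 kN·m

Release both end moments; the primary structure is a simply-supported span AB with redundants M_A and M_B.
Simple-span end rotations at A and B under the given loads:
  at A: point load 69 at a = 2.25: Pab(L + b)/(6LEI) = 24.26/EI
  at B: point load 69 at a = 2.25: Pab(L + a)/(6LEI) = 33.96/EI
  at A: triangular load, peak 32.6: 7w₀L³/(360EI) = 17.11/EI
  at B: triangular load, peak 32.6: w₀L³/(45EI) = 19.56/EI
  θ_A0 = 41.37/EI,  θ_B0 = 53.52/EI
Flexibility coefficients: a unit moment at one end gives L/(3EI) there and L/(6EI) at the far end, so f₁₁ = f₂₂ = 1/EI and f₁₂ = f₂₁ = 0.5/EI.
Compatibility — zero rotation at each built-in end:
  1 M_A + 0.5 M_B = 41.37
  0.5 M_A + 1 M_B = 53.52
Solving the pair gives M_A = 19.48 kN·m and M_B = 43.78 kN·m (hogging).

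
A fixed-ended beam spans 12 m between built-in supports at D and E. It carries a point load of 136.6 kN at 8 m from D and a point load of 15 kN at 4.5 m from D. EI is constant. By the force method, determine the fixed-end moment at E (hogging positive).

Release both end moments; the primary structure is a simply-supported span DE with redundants M_D and M_E.
Simple-span end rotations at D and E under the given loads:
  at D: point load 136.6 at a = 8: Pab(L + b)/(6LEI) = 971.4/EI
  at E: point load 136.6 at a = 8: Pab(L + a)/(6LEI) = 1214/EI
  at D: point load 15 at a = 4.5: Pab(L + b)/(6LEI) = 137.1/EI
  at E: point load 15 at a = 4.5: Pab(L + a)/(6LEI) = 116/EI
  θ_D0 = 1108/EI,  θ_E0 = 1330/EI
Flexibility coefficients: a unit moment at one end gives L/(3EI) there and L/(6EI) at the far end, so f₁₁ = f₂₂ = 4/EI and f₁₂ = f₂₁ = 2/EI.
Compatibility — zero rotation at each built-in end:
  4 M_D + 2 M_E = 1108
  2 M_D + 4 M_E = 1330
Solving the pair gives M_D = 147.8 kN·m and M_E = 258.7 kN·m (hogging).

M_E = 258.7 kN·m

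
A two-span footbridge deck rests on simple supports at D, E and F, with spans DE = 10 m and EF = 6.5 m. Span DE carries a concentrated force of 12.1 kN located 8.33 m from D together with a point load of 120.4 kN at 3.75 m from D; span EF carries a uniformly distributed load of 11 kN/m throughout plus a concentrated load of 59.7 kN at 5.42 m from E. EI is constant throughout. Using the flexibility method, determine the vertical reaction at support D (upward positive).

R_D = 61.05 kN

Insert a hinge at E; M_E is the redundant, and each span becomes simply supported.
Discontinuity in slope at E on the released structure — sum the simple-span end rotations:
  span DE: point load 12.1 at a = 8.33: Pab(L + a)/(6LEI) = 51.42/EI
  span DE: point load 120.4 at a = 3.75: Pab(L + a)/(6LEI) = 646.7/EI
  span EF: UDL 11: wL³/(24EI) = 125.9/EI
  span EF: point load 59.7 at a = 5.42: Pab(L + b)/(6LEI) = 67.92/EI
  relative rotation θ_0 = (698.1 + 193.8)/EI = 891.9/EI
A unit hogging moment at E produces rotation L₁/(3EI) + L₂/(3EI) = 5.5/EI.
Slope continuity at E: θ_0 = M_E·5.5/EI, so M_E = 891.9/5.5 = 162.2 kN·m (hogging).
Span DE, ΣM about D with M_E applied at E: R_E^{DE}·10 = 552.3 + 162.2, so R_E^{DE} = 71.45 kN and R_D = 132.5 − 71.45 = 61.05 kN.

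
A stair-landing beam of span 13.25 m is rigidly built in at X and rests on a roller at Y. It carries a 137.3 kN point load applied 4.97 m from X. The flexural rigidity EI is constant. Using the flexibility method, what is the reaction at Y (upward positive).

Choose R_Y as the redundant. The primary structure is the cantilever fixed at X.
Downward deflection at the released point Y due to the loads:
  point load 137.3 at a = 4.97: Pa²(3L − a)/(6EI) = 19659/EI
Flexibility coefficient — unit upward force at Y: δ_{YY} = L³/(3EI) = 775.4/EI.
The prop prevents deflection at Y: R_Y = δ_0/δ_{YY} = 19659/775.4 = 25.35 kN.

R_Y = 25.35 kN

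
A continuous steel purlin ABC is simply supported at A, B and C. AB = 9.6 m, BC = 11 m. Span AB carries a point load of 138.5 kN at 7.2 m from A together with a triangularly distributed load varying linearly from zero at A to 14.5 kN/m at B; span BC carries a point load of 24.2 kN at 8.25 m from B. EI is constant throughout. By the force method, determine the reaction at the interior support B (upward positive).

Insert a hinge at B; M_B is the redundant, and each span becomes simply supported.
Discontinuity in slope at B on the released structure — sum the simple-span end rotations:
  span AB: point load 138.5 at a = 7.2: Pab(L + a)/(6LEI) = 698/EI
  span AB: triangular load, peak 14.5: w₀L³/(45EI) = 285.1/EI
  span BC: point load 24.2 at a = 8.25: Pab(L + b)/(6LEI) = 114.4/EI
  relative rotation θ_0 = (983.1 + 114.4)/EI = 1098/EI
A unit hogging moment at B produces rotation L₁/(3EI) + L₂/(3EI) = 6.867/EI.
Slope continuity at B: θ_0 = M_B·6.867/EI, so M_B = 1098/6.867 = 159.8 kN·m (hogging).
Span AB, ΣM about A with M_B applied at B: R_B^{AB}·9.6 = 1443 + 159.8, so R_B^{AB} = 166.9 kN and R_A = 208.1 − 166.9 = 41.18 kN.
Span BC, ΣM about C: R_B^{BC}·11 = 66.55 + 159.8, so R_B^{BC} = 20.58 kN and R_C = 24.2 − 20.58 = 3.62 kN.
R_B = 166.9 + 20.58 = 187.5 kN.

R_B = 187.5 kN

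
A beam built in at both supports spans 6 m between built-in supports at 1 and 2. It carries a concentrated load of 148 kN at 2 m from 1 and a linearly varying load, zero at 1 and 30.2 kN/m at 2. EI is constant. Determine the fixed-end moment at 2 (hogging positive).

Take the two fixed-end moments M_1, M_2 as redundants; the released structure is the simple span 12.
End rotations of the released simple span under the applied load (×1/EI):
  at 1: point load 148 at a = 2: Pab(L + b)/(6LEI) = 328.9/EI
  at 2: point load 148 at a = 2: Pab(L + a)/(6LEI) = 263.1/EI
  at 1: triangular load, peak 30.2: 7w₀L³/(360EI) = 126.8/EI
  at 2: triangular load, peak 30.2: w₀L³/(45EI) = 145/EI
  θ_10 = 455.7/EI,  θ_20 = 408.1/EI
Flexibility coefficients: a unit moment at one end gives L/(3EI) there and L/(6EI) at the far end, so f₁₁ = f₂₂ = 2/EI and f₁₂ = f₂₁ = 1/EI.
Compatibility — zero rotation at each built-in end:
  2 M_1 + 1 M_2 = 455.7
  1 M_1 + 2 M_2 = 408.1
Solving the pair gives M_1 = 167.8 kN·m and M_2 = 120.1 kN·m (hogging).

M_2 = 120.1 kN·m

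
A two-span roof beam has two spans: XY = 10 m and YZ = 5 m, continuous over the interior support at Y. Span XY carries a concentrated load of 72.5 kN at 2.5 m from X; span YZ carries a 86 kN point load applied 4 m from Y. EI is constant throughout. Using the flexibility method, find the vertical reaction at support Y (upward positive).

R_Y = 56.45 kN

Insert a hinge at Y; M_Y is the redundant, and each span becomes simply supported.
End slopes at the hinge Y, treating each span as simply supported:
  span XY: point load 72.5 at a = 2.5: Pab(L + a)/(6LEI) = 283.2/EI
  span YZ: point load 86 at a = 4: Pab(L + b)/(6LEI) = 68.8/EI
  relative rotation θ_0 = (283.2 + 68.8)/EI = 352/EI
A unit hogging moment at Y produces rotation L₁/(3EI) + L₂/(3EI) = 5/EI.
Compatibility: M_Y·(L₁+L₂)/(3EI) = θ_0, giving M_Y = 70.4 kN·m (hogging).
Span XY, ΣM about X with M_Y applied at Y: R_Y^{XY}·10 = 181.2 + 70.4, so R_Y^{XY} = 25.17 kN and R_X = 72.5 − 25.17 = 47.33 kN.
Span YZ, ΣM about Z: R_Y^{YZ}·5 = 86 + 70.4, so R_Y^{YZ} = 31.28 kN and R_Z = 86 − 31.28 = 54.72 kN.
R_Y = 25.17 + 31.28 = 56.45 kN.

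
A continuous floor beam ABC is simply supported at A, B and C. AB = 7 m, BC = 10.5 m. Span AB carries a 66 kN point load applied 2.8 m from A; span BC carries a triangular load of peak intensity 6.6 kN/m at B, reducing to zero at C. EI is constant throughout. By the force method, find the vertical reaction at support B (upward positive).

Insert a hinge at B; M_B is the redundant, and each span becomes simply supported.
Discontinuity in slope at B on the released structure — sum the simple-span end rotations:
  span AB: point load 66 at a = 2.8: Pab(L + a)/(6LEI) = 181.1/EI
  span BC: triangular load, peak 6.6: w₀L³/(45EI) = 169.8/EI
  relative rotation θ_0 = (181.1 + 169.8)/EI = 350.9/EI
A unit hogging moment at B produces rotation L₁/(3EI) + L₂/(3EI) = 5.833/EI.
Slope continuity at B: θ_0 = M_B·5.833/EI, so M_B = 350.9/5.833 = 60.15 kN·m (hogging).
Span AB, ΣM about A with M_B applied at B: R_B^{AB}·7 = 184.8 + 60.15, so R_B^{AB} = 34.99 kN and R_A = 66 − 34.99 = 31.01 kN.
Span BC, ΣM about C: R_B^{BC}·10.5 = 242.6 + 60.15, so R_B^{BC} = 28.83 kN and R_C = 34.65 − 28.83 = 5.821 kN.
R_B = 34.99 + 28.83 = 63.82 kN.

R_B = 63.82 kN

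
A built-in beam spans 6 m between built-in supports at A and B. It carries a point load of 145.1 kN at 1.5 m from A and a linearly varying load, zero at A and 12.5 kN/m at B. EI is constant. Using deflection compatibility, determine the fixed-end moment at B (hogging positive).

Release both end moments; the primary structure is a simply-supported span AB with redundants M_A and M_B.
On the primary (simply-supported) span, the end slopes from the loading are:
  at A: point load 145.1 at a = 1.5: Pab(L + b)/(6LEI) = 285.7/EI
  at B: point load 145.1 at a = 1.5: Pab(L + a)/(6LEI) = 204/EI
  at A: triangular load, peak 12.5: 7w₀L³/(360EI) = 52.5/EI
  at B: triangular load, peak 12.5: w₀L³/(45EI) = 60/EI
  θ_A0 = 338.2/EI,  θ_B0 = 264/EI
Flexibility coefficients: a unit moment at one end gives L/(3EI) there and L/(6EI) at the far end, so f₁₁ = f₂₂ = 2/EI and f₁₂ = f₂₁ = 1/EI.
Compatibility — zero rotation at each built-in end:
  2 M_A + 1 M_B = 338.2
  1 M_A + 2 M_B = 264
Solving the pair gives M_A = 137.4 kN·m and M_B = 63.31 kN·m (hogging).

M_B = 63.31 kN·m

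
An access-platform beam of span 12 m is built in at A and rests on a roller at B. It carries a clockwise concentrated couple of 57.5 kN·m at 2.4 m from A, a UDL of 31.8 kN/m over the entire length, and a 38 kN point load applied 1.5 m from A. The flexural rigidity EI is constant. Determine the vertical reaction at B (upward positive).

Remove the prop at B; the released (primary) structure is a cantilever built in at A.
Deflection at B on the released cantilever, summing each load's contribution:
  clockwise couple 57.5 at a = 2.4: M₀a(2L − a)/(2EI) = 1490/EI
  UDL 31.8: wL⁴/(8EI) = 82426/EI
  point load 38 at a = 1.5: Pa²(3L − a)/(6EI) = 491.6/EI
  δ_0 = 84408/EI
Flexibility coefficient — unit upward force at B: δ_{BB} = L³/(3EI) = 576/EI.
Compatibility at B: δ_0 − R_B·δ_{BB} = 0, so R_B = 84408/576 = 146.5 kN.

R_B = 146.5 kN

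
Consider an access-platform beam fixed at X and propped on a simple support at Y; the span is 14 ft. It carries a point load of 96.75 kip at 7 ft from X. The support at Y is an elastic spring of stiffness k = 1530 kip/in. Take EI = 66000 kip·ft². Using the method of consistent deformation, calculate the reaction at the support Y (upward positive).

R_Y = 30.12 kip

Release the roller at Y. Primary structure: cantilever fixed at X.
Free-end deflection of the primary structure under the applied loading (downward +):
  point load 96.75 at a = 7: Pa²(3L − a)/(6EI) = 27654/EI
Flexibility coefficient — unit upward force at Y: δ_{YY} = L³/(3EI) = 914.7/EI.
With EI = 66000 kip·ft²: δ_0 = 0.41901 ft and δ_{YY} = 0.013859 ft/kip.
Compatibility — the spring shortens by R_Y/k under the reaction it provides: δ_0 − R_Y·δ_{YY} = R_Y/k. With 1/k = 1/(1530×12) ft/kip = 0.000054 ft/kip, R_Y = δ_0 / (δ_{YY} + 1/k) = 0.41901 / (0.013859 + 0.000054) = 30.12 kip.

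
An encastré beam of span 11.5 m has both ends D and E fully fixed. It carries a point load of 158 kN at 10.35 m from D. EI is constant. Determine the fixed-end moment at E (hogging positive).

M_E = 147.2 kN·m

Release both end moments; the primary structure is a simply-supported span DE with redundants M_D and M_E.
On the primary (simply-supported) span, the end slopes from the loading are:
  at D: point load 158 at a = 10.35: Pab(L + b)/(6LEI) = 344.8/EI
  at E: point load 158 at a = 10.35: Pab(L + a)/(6LEI) = 595.5/EI
  θ_D0 = 344.8/EI,  θ_E0 = 595.5/EI
Flexibility coefficients: a unit moment at one end gives L/(3EI) there and L/(6EI) at the far end, so f₁₁ = f₂₂ = 3.833/EI and f₁₂ = f₂₁ = 1.917/EI.
Compatibility — zero rotation at each built-in end:
  3.833 M_D + 1.917 M_E = 344.8
  1.917 M_D + 3.833 M_E = 595.5
Solving the pair gives M_D = 16.35 kN·m and M_E = 147.2 kN·m (hogging).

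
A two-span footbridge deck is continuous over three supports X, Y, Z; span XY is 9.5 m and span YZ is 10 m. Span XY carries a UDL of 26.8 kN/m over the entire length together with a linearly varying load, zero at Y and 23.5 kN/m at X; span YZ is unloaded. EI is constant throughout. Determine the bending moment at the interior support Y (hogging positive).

Release continuity at Y by inserting a hinge; the redundant is the internal moment M_Y. The primary structure is two simply-supported spans XY and YZ.
Rotations at Y on the released spans (each span's end-slope, ×1/EI):
  span XY: UDL 26.8: wL³/(24EI) = 957.4/EI
  span XY: triangular load, peak 23.5: 7w₀L³/(360EI) = 391.8/EI
  relative rotation θ_0 = (1349 + 0)/EI = 1349/EI
A unit hogging moment at Y produces rotation L₁/(3EI) + L₂/(3EI) = 6.5/EI.
Slope continuity at Y: θ_0 = M_Y·6.5/EI, so M_Y = 1349/6.5 = 207.6 kN·m (hogging).

M_Y = 207.6 kN·m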